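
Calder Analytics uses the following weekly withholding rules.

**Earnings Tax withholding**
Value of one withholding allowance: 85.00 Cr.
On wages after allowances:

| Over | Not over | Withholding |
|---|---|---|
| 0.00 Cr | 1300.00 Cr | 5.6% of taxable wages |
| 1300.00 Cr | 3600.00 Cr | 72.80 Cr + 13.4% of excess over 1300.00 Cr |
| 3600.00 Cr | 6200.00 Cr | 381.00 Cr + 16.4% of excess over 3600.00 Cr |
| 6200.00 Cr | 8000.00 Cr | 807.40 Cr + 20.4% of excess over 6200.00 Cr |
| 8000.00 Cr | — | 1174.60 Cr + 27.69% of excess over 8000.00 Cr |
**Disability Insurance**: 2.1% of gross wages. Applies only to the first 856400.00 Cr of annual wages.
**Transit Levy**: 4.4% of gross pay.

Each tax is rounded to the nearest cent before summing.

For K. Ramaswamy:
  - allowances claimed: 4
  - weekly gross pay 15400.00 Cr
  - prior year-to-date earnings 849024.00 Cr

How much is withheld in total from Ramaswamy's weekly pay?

3962.01 Cr

Earnings Tax: taxable = 15400.00 Cr − 4×85.00 Cr = 15060.00 Cr
  1174.60 Cr + 27.69% × (15060.00 Cr − 8000.00 Cr) = 1174.60 Cr + 27.69% × 7060.00 Cr = 3129.51 Cr
Disability Insurance: cap 856400.00 Cr − YTD 849024.00 Cr = 7376.00 Cr subject; 2.1% × 7376.00 Cr = 154.90 Cr
Transit Levy: 4.4% × 15400.00 Cr = 677.60 Cr
Total: 3129.51 Cr + 154.90 Cr + 677.60 Cr = 3962.01 Cr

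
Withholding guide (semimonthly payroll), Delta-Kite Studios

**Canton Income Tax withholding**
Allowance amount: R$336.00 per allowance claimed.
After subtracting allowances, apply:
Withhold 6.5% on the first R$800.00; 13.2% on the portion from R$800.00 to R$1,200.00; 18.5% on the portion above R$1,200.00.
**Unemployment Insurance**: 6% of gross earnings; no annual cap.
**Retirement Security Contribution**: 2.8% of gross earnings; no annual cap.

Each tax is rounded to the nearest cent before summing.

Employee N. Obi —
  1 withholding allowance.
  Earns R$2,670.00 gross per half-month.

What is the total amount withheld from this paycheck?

R$549.55

Canton Income Tax: taxable = R$2,670.00 − 1×R$336.00 = R$2,334.00
  R$104.80 + 18.5% × (R$2,334.00 − R$1,200.00) = R$104.80 + 18.5% × R$1,134.00 = R$314.59
Unemployment Insurance: 6% × R$2,670.00 = R$160.20
Retirement Security Contribution: 2.8% × R$2,670.00 = R$74.76
Total: R$314.59 + R$160.20 + R$74.76 = R$549.55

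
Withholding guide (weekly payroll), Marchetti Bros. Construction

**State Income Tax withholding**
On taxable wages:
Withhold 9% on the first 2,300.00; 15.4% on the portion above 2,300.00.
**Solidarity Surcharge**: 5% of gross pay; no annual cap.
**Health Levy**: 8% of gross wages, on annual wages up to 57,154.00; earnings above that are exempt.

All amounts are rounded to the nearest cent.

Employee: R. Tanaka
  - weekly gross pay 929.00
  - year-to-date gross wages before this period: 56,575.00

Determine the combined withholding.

176.38

State Income Tax: taxable = 929.00
  9% × 929.00 = 83.61
Solidarity Surcharge: 5% × 929.00 = 46.45
Health Levy: cap 57,154.00 − YTD 56,575.00 = 579.00 subject; 8% × 579.00 = 46.32
Total: 83.61 + 46.45 + 46.32 = 176.38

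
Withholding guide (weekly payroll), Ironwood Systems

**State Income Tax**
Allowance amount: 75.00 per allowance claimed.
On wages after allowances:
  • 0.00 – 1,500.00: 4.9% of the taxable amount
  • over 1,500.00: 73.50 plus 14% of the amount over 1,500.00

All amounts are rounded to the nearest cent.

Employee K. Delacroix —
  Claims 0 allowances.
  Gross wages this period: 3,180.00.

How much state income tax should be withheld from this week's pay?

State Income Tax: taxable = 3,180.00
  73.50 + 14% × (3,180.00 − 1,500.00) = 73.50 + 14% × 1,680.00 = 308.70

308.70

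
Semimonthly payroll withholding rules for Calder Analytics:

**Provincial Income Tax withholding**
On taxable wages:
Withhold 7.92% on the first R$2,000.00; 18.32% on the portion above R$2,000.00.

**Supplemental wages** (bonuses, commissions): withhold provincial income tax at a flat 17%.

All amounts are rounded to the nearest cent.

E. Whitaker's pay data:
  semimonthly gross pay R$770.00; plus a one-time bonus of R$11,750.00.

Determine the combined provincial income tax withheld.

R$2,058.48

Provincial Income Tax: taxable = R$770.00
  7.92% × R$770.00 = R$60.98
Supplemental (17% flat on bonus): 17% × R$11,750.00 = R$1,997.50
Total provincial income tax: R$60.98 + R$1,997.50 = R$2,058.48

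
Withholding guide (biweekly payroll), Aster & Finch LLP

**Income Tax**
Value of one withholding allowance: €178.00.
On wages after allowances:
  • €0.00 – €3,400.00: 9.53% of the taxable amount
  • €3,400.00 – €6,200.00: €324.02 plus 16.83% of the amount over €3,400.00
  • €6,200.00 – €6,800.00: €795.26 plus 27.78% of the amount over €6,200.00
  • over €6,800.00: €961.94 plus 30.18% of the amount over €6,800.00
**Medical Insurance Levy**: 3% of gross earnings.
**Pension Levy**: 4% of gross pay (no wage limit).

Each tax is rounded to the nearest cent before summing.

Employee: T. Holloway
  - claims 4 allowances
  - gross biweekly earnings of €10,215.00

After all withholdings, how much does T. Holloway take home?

€7,722.24

Income Tax: taxable = €10,215.00 − 4×€178.00 = €9,503.00
  €961.94 + 30.18% × (€9,503.00 − €6,800.00) = €961.94 + 30.18% × €2,703.00 = €1,777.71
Medical Insurance Levy: 3% × €10,215.00 = €306.45
Pension Levy: 4% × €10,215.00 = €408.60
Total withheld: €1,777.71 + €306.45 + €408.60 = €2,492.76
Net pay: €10,215.00 − €2,492.76 = €7,722.24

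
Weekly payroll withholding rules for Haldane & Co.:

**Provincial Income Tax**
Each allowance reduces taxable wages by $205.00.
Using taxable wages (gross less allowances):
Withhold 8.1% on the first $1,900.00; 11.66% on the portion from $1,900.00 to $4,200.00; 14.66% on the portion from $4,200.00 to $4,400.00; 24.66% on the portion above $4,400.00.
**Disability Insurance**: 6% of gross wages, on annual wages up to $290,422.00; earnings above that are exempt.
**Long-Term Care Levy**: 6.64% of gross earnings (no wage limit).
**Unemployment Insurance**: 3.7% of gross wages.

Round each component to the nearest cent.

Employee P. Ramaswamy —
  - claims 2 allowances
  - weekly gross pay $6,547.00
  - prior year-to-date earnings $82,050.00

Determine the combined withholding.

$1,949.52

Provincial Income Tax: taxable = $6,547.00 − 2×$205.00 = $6,137.00
  $451.40 + 24.66% × ($6,137.00 − $4,400.00) = $451.40 + 24.66% × $1,737.00 = $879.74
Disability Insurance: 6% × $6,547.00 = $392.82
Long-Term Care Levy: 6.64% × $6,547.00 = $434.72
Unemployment Insurance: 3.7% × $6,547.00 = $242.24
Total: $879.74 + $392.82 + $434.72 + $242.24 = $1,949.52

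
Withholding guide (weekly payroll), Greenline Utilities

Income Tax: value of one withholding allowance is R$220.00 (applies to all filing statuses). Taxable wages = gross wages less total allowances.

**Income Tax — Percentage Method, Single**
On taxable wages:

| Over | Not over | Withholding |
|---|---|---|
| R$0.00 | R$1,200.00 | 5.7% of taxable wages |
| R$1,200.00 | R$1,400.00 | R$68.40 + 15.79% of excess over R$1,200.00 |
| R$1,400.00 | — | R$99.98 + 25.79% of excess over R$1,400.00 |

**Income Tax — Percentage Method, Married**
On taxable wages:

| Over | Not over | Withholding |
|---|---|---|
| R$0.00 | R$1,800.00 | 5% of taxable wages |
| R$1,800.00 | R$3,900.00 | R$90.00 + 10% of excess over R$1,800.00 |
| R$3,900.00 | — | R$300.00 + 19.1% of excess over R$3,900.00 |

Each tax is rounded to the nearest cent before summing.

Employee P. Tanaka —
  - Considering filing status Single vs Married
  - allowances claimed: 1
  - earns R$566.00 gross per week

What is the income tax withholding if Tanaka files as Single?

Income Tax (Single): taxable = R$566.00 − 1×R$220.00 = R$346.00
  5.7% × R$346.00 = R$19.72

R$19.72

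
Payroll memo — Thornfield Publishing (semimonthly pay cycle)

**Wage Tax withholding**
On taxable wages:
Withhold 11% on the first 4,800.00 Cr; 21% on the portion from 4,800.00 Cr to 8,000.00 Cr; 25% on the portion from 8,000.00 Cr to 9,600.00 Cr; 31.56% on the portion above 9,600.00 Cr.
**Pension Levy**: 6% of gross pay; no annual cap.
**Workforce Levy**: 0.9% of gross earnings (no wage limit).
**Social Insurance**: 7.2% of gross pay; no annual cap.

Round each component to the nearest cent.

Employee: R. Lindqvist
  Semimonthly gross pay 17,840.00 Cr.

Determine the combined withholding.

Wage Tax: taxable = 17,840.00 Cr
  1,600.00 Cr + 31.56% × (17,840.00 Cr − 9,600.00 Cr) = 1,600.00 Cr + 31.56% × 8,240.00 Cr = 4,200.54 Cr
Pension Levy: 6% × 17,840.00 Cr = 1,070.40 Cr
Workforce Levy: 0.9% × 17,840.00 Cr = 160.56 Cr
Social Insurance: 7.2% × 17,840.00 Cr = 1,284.48 Cr
Total: 4,200.54 Cr + 1,070.40 Cr + 160.56 Cr + 1,284.48 Cr = 6,715.98 Cr

6,715.98 Cr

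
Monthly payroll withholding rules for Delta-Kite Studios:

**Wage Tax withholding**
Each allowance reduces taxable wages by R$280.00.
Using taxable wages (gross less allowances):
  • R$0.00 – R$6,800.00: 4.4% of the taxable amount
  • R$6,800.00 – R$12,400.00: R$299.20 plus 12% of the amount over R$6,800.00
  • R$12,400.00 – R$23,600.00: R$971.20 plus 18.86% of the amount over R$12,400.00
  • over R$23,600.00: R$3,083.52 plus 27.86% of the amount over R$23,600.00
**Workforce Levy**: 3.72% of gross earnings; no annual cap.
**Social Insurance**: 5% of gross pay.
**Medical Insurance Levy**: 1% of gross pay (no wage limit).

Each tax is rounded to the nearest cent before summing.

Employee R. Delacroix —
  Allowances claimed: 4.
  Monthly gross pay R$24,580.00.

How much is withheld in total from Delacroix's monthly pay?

R$5,446.30

Wage Tax: taxable = R$24,580.00 − 4×R$280.00 = R$23,460.00
  R$971.20 + 18.86% × (R$23,460.00 − R$12,400.00) = R$971.20 + 18.86% × R$11,060.00 = R$3,057.12
Workforce Levy: 3.72% × R$24,580.00 = R$914.38
Social Insurance: 5% × R$24,580.00 = R$1,229.00
Medical Insurance Levy: 1% × R$24,580.00 = R$245.80
Total: R$3,057.12 + R$914.38 + R$1,229.00 + R$245.80 = R$5,446.30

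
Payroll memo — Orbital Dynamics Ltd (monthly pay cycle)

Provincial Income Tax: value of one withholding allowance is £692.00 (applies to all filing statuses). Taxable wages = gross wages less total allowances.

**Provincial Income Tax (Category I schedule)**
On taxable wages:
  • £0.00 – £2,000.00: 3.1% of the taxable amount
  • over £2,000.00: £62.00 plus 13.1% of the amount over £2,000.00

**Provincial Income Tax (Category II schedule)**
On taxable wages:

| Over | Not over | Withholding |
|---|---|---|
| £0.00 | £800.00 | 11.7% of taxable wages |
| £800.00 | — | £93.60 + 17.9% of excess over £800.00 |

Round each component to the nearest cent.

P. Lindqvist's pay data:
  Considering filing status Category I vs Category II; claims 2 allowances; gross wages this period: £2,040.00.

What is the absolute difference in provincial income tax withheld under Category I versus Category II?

£56.41

Provincial Income Tax (Category I): taxable = £2,040.00 − 2×£692.00 = £656.00
  3.1% × £656.00 = £20.34
Provincial Income Tax (Category II): taxable = £2,040.00 − 2×£692.00 = £656.00
  11.7% × £656.00 = £76.75
Difference: |£20.34 − £76.75| = £56.41 (higher under Category II)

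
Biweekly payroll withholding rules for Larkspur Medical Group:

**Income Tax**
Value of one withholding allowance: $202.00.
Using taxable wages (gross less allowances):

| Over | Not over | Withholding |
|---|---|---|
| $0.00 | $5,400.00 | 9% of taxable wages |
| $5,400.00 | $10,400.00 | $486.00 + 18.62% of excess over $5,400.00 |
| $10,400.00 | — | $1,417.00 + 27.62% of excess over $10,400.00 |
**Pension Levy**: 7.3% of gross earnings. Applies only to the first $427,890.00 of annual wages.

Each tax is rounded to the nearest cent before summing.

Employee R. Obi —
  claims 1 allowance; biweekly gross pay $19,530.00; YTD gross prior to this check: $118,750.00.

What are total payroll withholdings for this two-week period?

Income Tax: taxable = $19,530.00 − 1×$202.00 = $19,328.00
  $1,417.00 + 27.62% × ($19,328.00 − $10,400.00) = $1,417.00 + 27.62% × $8,928.00 = $3,882.91
Pension Levy: 7.3% × $19,530.00 = $1,425.69
Total: $3,882.91 + $1,425.69 = $5,308.60

$5,308.60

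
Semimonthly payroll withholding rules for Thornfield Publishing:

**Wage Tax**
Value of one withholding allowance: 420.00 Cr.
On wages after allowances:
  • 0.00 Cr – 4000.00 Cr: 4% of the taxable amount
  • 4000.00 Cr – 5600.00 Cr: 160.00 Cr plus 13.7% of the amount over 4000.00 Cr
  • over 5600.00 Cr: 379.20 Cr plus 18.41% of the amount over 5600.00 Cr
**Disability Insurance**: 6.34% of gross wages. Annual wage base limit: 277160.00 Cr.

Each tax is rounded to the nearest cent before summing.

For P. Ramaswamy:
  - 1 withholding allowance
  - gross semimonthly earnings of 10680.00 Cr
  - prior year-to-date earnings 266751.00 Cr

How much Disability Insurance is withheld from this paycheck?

659.93 Cr

Disability Insurance: cap 277160.00 Cr − YTD 266751.00 Cr = 10409.00 Cr subject; 6.34% × 10409.00 Cr = 659.93 Cr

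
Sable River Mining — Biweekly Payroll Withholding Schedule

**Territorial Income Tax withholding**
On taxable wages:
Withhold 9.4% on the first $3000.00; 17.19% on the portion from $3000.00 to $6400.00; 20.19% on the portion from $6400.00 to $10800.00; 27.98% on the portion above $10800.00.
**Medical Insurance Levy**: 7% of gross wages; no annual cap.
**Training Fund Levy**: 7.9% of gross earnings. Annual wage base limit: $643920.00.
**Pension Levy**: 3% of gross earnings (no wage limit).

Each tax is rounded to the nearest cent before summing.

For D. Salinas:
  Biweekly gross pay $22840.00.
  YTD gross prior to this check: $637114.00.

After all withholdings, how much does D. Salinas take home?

Territorial Income Tax: taxable = $22840.00
  $1754.82 + 27.98% × ($22840.00 − $10800.00) = $1754.82 + 27.98% × $12040.00 = $5123.61
Medical Insurance Levy: 7% × $22840.00 = $1598.80
Training Fund Levy: cap $643920.00 − YTD $637114.00 = $6806.00 subject; 7.9% × $6806.00 = $537.67
Pension Levy: 3% × $22840.00 = $685.20
Total withheld: $5123.61 + $1598.80 + $537.67 + $685.20 = $7945.28
Net pay: $22840.00 − $7945.28 = $14894.72

$14894.72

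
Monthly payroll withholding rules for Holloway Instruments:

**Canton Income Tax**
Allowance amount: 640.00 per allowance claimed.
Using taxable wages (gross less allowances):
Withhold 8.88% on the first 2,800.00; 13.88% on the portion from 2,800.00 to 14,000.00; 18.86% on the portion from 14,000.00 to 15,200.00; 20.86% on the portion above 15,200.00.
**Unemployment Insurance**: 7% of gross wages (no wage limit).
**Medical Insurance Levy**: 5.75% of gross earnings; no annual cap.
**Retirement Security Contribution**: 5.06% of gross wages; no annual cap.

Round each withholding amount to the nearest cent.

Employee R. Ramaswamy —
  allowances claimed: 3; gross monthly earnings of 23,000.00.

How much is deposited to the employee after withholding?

Canton Income Tax: taxable = 23,000.00 − 3×640.00 = 21,080.00
  2,029.52 + 20.86% × (21,080.00 − 15,200.00) = 2,029.52 + 20.86% × 5,880.00 = 3,256.09
Unemployment Insurance: 7% × 23,000.00 = 1,610.00
Medical Insurance Levy: 5.75% × 23,000.00 = 1,322.50
Retirement Security Contribution: 5.06% × 23,000.00 = 1,163.80
Total withheld: 3,256.09 + 1,610.00 + 1,322.50 + 1,163.80 = 7,352.39
Net pay: 23,000.00 − 7,352.39 = 15,647.61

15,647.61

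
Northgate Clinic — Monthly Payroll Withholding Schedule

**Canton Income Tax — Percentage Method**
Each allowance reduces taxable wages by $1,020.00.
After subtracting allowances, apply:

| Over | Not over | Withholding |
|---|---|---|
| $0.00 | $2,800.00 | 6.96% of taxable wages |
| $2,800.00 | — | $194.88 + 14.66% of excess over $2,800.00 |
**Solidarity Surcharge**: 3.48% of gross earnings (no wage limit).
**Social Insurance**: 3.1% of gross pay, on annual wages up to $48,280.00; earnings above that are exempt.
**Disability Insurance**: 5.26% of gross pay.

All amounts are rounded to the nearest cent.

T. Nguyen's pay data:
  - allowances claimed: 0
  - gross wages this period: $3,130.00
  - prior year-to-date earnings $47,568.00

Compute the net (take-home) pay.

Canton Income Tax: taxable = $3,130.00
  $194.88 + 14.66% × ($3,130.00 − $2,800.00) = $194.88 + 14.66% × $330.00 = $243.26
Solidarity Surcharge: 3.48% × $3,130.00 = $108.92
Social Insurance: cap $48,280.00 − YTD $47,568.00 = $712.00 subject; 3.1% × $712.00 = $22.07
Disability Insurance: 5.26% × $3,130.00 = $164.64
Total withheld: $243.26 + $108.92 + $22.07 + $164.64 = $538.89
Net pay: $3,130.00 − $538.89 = $2,591.11

$2,591.11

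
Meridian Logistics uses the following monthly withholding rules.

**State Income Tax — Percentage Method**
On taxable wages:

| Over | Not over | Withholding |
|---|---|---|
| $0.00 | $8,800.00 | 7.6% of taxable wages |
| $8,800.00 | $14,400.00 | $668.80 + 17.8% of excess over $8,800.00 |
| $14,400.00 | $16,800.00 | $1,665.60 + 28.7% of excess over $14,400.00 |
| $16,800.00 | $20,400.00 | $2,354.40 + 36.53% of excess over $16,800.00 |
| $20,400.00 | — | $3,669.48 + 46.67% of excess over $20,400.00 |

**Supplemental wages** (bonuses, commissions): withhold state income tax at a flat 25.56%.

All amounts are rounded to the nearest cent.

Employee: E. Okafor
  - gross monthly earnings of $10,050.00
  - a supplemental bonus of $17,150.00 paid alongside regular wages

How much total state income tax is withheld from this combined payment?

$5,274.84

State Income Tax: taxable = $10,050.00
  $668.80 + 17.8% × ($10,050.00 − $8,800.00) = $668.80 + 17.8% × $1,250.00 = $891.30
Supplemental (25.56% flat on bonus): 25.56% × $17,150.00 = $4,383.54
Total state income tax: $891.30 + $4,383.54 = $5,274.84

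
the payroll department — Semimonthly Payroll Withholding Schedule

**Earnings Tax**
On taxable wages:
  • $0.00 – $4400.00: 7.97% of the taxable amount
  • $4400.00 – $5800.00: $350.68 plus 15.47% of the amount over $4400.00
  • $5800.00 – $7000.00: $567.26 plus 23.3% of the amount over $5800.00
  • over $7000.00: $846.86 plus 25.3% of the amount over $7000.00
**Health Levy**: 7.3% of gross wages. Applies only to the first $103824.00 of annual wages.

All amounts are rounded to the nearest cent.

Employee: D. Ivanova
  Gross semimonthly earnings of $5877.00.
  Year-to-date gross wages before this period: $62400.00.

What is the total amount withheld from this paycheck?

$1014.22

Earnings Tax: taxable = $5877.00
  $567.26 + 23.3% × ($5877.00 − $5800.00) = $567.26 + 23.3% × $77.00 = $585.20
Health Levy: 7.3% × $5877.00 = $429.02
Total: $585.20 + $429.02 = $1014.22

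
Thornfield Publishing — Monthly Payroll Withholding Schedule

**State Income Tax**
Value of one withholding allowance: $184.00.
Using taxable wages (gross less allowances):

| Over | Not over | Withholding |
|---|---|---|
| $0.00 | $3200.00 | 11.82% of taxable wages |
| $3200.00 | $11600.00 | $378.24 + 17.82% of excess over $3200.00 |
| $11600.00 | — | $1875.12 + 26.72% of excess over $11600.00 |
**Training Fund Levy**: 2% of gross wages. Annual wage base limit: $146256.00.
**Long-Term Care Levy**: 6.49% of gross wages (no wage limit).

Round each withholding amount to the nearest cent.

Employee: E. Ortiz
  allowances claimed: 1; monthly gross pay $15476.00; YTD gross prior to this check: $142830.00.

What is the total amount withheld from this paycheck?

State Income Tax: taxable = $15476.00 − 1×$184.00 = $15292.00
  $1875.12 + 26.72% × ($15292.00 − $11600.00) = $1875.12 + 26.72% × $3692.00 = $2861.62
Training Fund Levy: cap $146256.00 − YTD $142830.00 = $3426.00 subject; 2% × $3426.00 = $68.52
Long-Term Care Levy: 6.49% × $15476.00 = $1004.39
Total: $2861.62 + $68.52 + $1004.39 = $3934.53

$3934.53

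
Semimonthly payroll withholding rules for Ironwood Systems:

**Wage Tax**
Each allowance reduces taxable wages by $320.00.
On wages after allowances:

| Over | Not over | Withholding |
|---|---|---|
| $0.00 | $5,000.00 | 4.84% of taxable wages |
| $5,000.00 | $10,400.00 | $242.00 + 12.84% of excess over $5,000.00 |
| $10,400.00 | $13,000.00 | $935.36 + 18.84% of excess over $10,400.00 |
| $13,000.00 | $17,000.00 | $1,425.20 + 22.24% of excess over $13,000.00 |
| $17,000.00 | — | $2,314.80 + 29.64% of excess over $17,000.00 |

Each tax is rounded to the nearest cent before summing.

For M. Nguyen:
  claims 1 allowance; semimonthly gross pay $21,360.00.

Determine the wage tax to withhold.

$3,512.26

Wage Tax: taxable = $21,360.00 − 1×$320.00 = $21,040.00
  $2,314.80 + 29.64% × ($21,040.00 − $17,000.00) = $2,314.80 + 29.64% × $4,040.00 = $3,512.26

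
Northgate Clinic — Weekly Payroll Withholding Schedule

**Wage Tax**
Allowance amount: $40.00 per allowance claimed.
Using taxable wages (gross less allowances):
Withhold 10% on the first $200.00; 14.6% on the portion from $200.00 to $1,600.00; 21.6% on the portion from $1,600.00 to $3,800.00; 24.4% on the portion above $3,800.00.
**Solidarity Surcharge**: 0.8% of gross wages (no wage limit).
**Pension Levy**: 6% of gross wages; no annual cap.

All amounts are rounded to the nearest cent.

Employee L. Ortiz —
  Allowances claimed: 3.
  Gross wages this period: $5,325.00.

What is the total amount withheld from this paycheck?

$1,404.52

Wage Tax: taxable = $5,325.00 − 3×$40.00 = $5,205.00
  $699.60 + 24.4% × ($5,205.00 − $3,800.00) = $699.60 + 24.4% × $1,405.00 = $1,042.42
Solidarity Surcharge: 0.8% × $5,325.00 = $42.60
Pension Levy: 6% × $5,325.00 = $319.50
Total: $1,042.42 + $42.60 + $319.50 = $1,404.52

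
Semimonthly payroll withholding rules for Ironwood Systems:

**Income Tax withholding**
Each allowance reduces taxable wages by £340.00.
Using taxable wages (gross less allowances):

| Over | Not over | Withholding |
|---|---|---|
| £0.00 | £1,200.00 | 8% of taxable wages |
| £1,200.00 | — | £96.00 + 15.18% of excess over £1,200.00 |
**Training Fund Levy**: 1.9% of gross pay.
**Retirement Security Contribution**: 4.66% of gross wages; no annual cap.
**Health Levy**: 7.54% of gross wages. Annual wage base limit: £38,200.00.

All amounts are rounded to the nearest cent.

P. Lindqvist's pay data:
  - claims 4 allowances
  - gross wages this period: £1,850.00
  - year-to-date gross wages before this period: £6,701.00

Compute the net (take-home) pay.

Income Tax: taxable = £1,850.00 − 4×£340.00 = £490.00
  8% × £490.00 = £39.20
Training Fund Levy: 1.9% × £1,850.00 = £35.15
Retirement Security Contribution: 4.66% × £1,850.00 = £86.21
Health Levy: 7.54% × £1,850.00 = £139.49
Total withheld: £39.20 + £35.15 + £86.21 + £139.49 = £300.05
Net pay: £1,850.00 − £300.05 = £1,549.95

£1,549.95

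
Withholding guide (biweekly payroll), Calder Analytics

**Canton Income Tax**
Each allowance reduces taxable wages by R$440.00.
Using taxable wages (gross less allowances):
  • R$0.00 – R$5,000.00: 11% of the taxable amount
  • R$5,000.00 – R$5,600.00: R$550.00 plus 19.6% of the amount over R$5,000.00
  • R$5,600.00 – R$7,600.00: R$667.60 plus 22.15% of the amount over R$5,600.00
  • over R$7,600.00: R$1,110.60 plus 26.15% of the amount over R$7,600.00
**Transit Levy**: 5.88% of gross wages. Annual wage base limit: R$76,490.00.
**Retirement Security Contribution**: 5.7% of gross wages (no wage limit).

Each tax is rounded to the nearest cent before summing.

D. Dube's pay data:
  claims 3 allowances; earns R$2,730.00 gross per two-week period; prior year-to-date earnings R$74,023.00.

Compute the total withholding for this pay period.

R$455.77

Canton Income Tax: taxable = R$2,730.00 − 3×R$440.00 = R$1,410.00
  11% × R$1,410.00 = R$155.10
Transit Levy: cap R$76,490.00 − YTD R$74,023.00 = R$2,467.00 subject; 5.88% × R$2,467.00 = R$145.06
Retirement Security Contribution: 5.7% × R$2,730.00 = R$155.61
Total: R$155.10 + R$145.06 + R$155.61 = R$455.77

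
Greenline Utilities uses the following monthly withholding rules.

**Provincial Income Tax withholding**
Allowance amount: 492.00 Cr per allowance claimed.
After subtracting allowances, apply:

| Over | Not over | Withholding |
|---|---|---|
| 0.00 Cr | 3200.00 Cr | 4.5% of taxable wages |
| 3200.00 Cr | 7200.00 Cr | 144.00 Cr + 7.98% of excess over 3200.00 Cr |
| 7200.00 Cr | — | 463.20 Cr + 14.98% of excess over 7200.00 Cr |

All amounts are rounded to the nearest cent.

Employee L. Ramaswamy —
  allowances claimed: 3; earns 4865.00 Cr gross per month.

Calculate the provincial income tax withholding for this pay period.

159.08 Cr

Provincial Income Tax: taxable = 4865.00 Cr − 3×492.00 Cr = 3389.00 Cr
  144.00 Cr + 7.98% × (3389.00 Cr − 3200.00 Cr) = 144.00 Cr + 7.98% × 189.00 Cr = 159.08 Cr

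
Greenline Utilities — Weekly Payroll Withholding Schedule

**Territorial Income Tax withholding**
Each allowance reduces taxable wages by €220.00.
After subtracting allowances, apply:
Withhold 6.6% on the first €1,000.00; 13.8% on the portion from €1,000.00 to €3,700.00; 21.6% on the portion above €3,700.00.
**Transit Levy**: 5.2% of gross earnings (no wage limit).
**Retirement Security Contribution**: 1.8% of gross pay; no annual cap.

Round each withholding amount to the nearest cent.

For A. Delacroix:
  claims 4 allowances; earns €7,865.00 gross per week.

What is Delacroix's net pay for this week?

€6,166.29

Territorial Income Tax: taxable = €7,865.00 − 4×€220.00 = €6,985.00
  €438.60 + 21.6% × (€6,985.00 − €3,700.00) = €438.60 + 21.6% × €3,285.00 = €1,148.16
Transit Levy: 5.2% × €7,865.00 = €408.98
Retirement Security Contribution: 1.8% × €7,865.00 = €141.57
Total withheld: €1,148.16 + €408.98 + €141.57 = €1,698.71
Net pay: €7,865.00 − €1,698.71 = €6,166.29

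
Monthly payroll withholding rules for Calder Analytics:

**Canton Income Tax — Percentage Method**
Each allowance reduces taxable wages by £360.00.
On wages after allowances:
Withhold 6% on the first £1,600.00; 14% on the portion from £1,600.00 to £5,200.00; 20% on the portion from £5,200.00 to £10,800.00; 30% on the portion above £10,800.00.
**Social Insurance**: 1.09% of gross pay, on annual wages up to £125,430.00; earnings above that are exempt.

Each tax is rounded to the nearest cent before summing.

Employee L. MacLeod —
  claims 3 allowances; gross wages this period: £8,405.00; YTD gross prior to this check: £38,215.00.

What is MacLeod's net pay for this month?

Canton Income Tax: taxable = £8,405.00 − 3×£360.00 = £7,325.00
  £600.00 + 20% × (£7,325.00 − £5,200.00) = £600.00 + 20% × £2,125.00 = £1,025.00
Social Insurance: 1.09% × £8,405.00 = £91.61
Total withheld: £1,025.00 + £91.61 = £1,116.61
Net pay: £8,405.00 − £1,116.61 = £7,288.39

£7,288.39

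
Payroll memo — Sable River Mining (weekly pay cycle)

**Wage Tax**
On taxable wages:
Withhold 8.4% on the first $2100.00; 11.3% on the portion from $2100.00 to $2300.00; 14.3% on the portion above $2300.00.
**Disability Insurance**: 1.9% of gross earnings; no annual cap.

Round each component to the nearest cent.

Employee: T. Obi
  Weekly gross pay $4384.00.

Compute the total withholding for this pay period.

Wage Tax: taxable = $4384.00
  $199.00 + 14.3% × ($4384.00 − $2300.00) = $199.00 + 14.3% × $2084.00 = $497.01
Disability Insurance: 1.9% × $4384.00 = $83.30
Total: $497.01 + $83.30 = $580.31

$580.31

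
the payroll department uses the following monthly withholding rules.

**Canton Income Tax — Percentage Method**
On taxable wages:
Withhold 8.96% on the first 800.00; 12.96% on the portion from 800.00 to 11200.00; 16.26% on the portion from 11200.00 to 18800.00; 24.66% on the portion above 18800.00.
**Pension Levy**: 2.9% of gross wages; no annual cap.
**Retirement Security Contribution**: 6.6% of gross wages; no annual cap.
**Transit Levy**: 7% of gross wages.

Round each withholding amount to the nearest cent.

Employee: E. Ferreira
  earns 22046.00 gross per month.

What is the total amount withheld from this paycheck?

Canton Income Tax: taxable = 22046.00
  2655.28 + 24.66% × (22046.00 − 18800.00) = 2655.28 + 24.66% × 3246.00 = 3455.74
Pension Levy: 2.9% × 22046.00 = 639.33
Retirement Security Contribution: 6.6% × 22046.00 = 1455.04
Transit Levy: 7% × 22046.00 = 1543.22
Total: 3455.74 + 639.33 + 1455.04 + 1543.22 = 7093.33

7093.33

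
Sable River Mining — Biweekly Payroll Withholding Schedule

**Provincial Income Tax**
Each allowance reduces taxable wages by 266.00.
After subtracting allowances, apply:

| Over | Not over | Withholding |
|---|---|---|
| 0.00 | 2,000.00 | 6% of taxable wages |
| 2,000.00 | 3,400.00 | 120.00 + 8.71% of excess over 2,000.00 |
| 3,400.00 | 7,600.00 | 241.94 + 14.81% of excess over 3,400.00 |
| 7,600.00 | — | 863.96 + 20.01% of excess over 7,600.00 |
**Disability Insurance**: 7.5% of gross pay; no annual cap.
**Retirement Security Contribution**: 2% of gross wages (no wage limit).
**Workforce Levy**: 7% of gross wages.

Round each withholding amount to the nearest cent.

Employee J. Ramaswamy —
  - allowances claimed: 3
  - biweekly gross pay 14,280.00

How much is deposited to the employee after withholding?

Provincial Income Tax: taxable = 14,280.00 − 3×266.00 = 13,482.00
  863.96 + 20.01% × (13,482.00 − 7,600.00) = 863.96 + 20.01% × 5,882.00 = 2,040.95
Disability Insurance: 7.5% × 14,280.00 = 1,071.00
Retirement Security Contribution: 2% × 14,280.00 = 285.60
Workforce Levy: 7% × 14,280.00 = 999.60
Total withheld: 2,040.95 + 1,071.00 + 285.60 + 999.60 = 4,397.15
Net pay: 14,280.00 − 4,397.15 = 9,882.85

9,882.85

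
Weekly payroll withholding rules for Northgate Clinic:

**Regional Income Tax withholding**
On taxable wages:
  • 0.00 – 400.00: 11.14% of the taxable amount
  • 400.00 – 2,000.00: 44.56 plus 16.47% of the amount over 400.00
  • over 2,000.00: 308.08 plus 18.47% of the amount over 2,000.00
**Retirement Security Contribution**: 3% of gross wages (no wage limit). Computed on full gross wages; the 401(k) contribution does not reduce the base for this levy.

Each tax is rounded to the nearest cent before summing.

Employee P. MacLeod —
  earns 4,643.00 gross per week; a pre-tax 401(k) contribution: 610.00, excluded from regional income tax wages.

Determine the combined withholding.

Regional Income Tax: taxable = 4,643.00 − 610.00 = 4,033.00
  308.08 + 18.47% × (4,033.00 − 2,000.00) = 308.08 + 18.47% × 2,033.00 = 683.58
Retirement Security Contribution: 3% × 4,643.00 = 139.29
Total: 683.58 + 139.29 = 822.87

822.87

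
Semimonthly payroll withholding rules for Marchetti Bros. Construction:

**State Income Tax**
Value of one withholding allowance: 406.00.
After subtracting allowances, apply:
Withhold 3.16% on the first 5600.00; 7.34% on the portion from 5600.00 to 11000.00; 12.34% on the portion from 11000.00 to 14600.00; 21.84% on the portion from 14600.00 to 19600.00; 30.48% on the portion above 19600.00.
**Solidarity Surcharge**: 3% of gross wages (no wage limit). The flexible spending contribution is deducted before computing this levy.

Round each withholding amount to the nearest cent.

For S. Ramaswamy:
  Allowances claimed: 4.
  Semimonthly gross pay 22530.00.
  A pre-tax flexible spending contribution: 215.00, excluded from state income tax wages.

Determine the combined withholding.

3111.55

State Income Tax: taxable = 22530.00 − 215.00 − 4×406.00 = 20691.00
  2109.56 + 30.48% × (20691.00 − 19600.00) = 2109.56 + 30.48% × 1091.00 = 2442.10
Solidarity Surcharge: 3% × 22315.00 = 669.45
Total: 2442.10 + 669.45 = 3111.55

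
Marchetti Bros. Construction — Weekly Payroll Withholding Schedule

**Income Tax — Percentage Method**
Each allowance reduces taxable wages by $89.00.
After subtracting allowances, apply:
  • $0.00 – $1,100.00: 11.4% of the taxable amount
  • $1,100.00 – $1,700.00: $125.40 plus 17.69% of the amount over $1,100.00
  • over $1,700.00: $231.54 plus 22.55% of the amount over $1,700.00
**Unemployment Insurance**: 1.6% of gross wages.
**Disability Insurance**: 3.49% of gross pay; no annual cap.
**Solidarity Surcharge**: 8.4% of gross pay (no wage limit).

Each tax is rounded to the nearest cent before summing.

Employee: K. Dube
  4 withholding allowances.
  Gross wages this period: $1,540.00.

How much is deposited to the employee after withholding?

Income Tax: taxable = $1,540.00 − 4×$89.00 = $1,184.00
  $125.40 + 17.69% × ($1,184.00 − $1,100.00) = $125.40 + 17.69% × $84.00 = $140.26
Unemployment Insurance: 1.6% × $1,540.00 = $24.64
Disability Insurance: 3.49% × $1,540.00 = $53.75
Solidarity Surcharge: 8.4% × $1,540.00 = $129.36
Total withheld: $140.26 + $24.64 + $53.75 + $129.36 = $348.01
Net pay: $1,540.00 − $348.01 = $1,191.99

$1,191.99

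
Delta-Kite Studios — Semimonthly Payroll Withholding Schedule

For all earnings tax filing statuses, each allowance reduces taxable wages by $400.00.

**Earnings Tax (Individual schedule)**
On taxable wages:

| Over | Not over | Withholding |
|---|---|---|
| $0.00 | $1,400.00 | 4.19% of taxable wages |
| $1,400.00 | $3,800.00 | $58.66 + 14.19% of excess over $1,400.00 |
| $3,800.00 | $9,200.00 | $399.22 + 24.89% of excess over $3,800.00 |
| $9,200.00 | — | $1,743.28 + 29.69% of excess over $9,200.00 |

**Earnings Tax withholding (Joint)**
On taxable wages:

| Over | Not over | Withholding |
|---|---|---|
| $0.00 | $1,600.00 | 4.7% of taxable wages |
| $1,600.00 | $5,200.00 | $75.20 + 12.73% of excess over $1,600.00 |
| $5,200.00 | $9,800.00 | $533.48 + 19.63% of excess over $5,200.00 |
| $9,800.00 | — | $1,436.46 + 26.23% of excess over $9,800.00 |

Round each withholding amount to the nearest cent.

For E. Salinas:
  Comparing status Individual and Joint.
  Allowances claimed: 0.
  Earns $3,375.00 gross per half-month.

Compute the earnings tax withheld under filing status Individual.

$338.91

Earnings Tax (Individual): taxable = $3,375.00
  $58.66 + 14.19% × ($3,375.00 − $1,400.00) = $58.66 + 14.19% × $1,975.00 = $338.91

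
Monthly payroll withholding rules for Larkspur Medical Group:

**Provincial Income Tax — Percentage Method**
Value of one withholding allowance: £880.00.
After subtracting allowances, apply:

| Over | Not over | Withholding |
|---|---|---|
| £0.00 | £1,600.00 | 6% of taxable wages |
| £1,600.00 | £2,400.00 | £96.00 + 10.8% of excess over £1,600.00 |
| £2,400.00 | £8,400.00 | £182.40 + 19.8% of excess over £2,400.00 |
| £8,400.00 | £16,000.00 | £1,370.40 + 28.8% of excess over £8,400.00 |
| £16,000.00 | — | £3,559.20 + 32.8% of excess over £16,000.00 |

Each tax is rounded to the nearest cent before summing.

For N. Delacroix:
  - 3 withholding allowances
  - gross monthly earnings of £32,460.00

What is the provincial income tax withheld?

Provincial Income Tax: taxable = £32,460.00 − 3×£880.00 = £29,820.00
  £3,559.20 + 32.8% × (£29,820.00 − £16,000.00) = £3,559.20 + 32.8% × £13,820.00 = £8,092.16

£8,092.16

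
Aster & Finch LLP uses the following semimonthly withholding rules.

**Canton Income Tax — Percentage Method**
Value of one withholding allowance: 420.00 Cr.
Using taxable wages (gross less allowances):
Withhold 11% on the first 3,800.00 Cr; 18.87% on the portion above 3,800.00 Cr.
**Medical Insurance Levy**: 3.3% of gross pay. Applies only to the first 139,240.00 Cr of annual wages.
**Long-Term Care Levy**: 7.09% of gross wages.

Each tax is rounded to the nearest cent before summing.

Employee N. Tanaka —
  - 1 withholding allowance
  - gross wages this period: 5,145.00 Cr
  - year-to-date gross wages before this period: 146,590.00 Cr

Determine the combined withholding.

957.33 Cr

Canton Income Tax: taxable = 5,145.00 Cr − 1×420.00 Cr = 4,725.00 Cr
  418.00 Cr + 18.87% × (4,725.00 Cr − 3,800.00 Cr) = 418.00 Cr + 18.87% × 925.00 Cr = 592.55 Cr
Medical Insurance Levy: YTD 146,590.00 Cr ≥ cap 139,240.00 Cr → 0.00 Cr
Long-Term Care Levy: 7.09% × 5,145.00 Cr = 364.78 Cr
Total: 592.55 Cr + 0.00 Cr + 364.78 Cr = 957.33 Cr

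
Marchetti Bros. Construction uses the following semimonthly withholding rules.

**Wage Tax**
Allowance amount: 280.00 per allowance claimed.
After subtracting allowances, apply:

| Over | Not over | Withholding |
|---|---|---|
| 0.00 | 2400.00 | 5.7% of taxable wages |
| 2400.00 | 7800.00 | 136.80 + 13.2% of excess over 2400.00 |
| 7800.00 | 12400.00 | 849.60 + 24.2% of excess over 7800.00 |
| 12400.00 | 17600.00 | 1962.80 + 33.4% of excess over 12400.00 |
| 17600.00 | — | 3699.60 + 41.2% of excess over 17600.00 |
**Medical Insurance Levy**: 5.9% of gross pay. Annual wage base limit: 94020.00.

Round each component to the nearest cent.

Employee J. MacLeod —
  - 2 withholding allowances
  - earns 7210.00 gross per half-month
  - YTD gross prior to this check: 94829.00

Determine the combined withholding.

Wage Tax: taxable = 7210.00 − 2×280.00 = 6650.00
  136.80 + 13.2% × (6650.00 − 2400.00) = 136.80 + 13.2% × 4250.00 = 697.80
Medical Insurance Levy: YTD 94829.00 ≥ cap 94020.00 → 0.00
Total: 697.80 + 0.00 = 697.80

697.80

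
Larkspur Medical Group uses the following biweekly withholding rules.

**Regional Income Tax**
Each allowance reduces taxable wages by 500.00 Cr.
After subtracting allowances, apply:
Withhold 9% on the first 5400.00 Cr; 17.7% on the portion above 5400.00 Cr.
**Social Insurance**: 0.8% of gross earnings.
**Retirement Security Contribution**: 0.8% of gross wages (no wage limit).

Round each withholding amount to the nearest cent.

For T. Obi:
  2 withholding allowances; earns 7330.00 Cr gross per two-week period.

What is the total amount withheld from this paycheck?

Regional Income Tax: taxable = 7330.00 Cr − 2×500.00 Cr = 6330.00 Cr
  486.00 Cr + 17.7% × (6330.00 Cr − 5400.00 Cr) = 486.00 Cr + 17.7% × 930.00 Cr = 650.61 Cr
Social Insurance: 0.8% × 7330.00 Cr = 58.64 Cr
Retirement Security Contribution: 0.8% × 7330.00 Cr = 58.64 Cr
Total: 650.61 Cr + 58.64 Cr + 58.64 Cr = 767.89 Cr

767.89 Cr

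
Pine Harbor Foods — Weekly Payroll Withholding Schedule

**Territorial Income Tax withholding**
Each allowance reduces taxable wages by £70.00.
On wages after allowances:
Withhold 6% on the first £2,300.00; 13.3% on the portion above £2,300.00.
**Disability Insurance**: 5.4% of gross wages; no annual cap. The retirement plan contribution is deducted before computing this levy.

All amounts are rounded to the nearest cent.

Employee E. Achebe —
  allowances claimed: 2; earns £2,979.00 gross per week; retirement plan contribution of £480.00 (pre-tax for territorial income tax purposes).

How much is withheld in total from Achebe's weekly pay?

Territorial Income Tax: taxable = £2,979.00 − £480.00 − 2×£70.00 = £2,359.00
  £138.00 + 13.3% × (£2,359.00 − £2,300.00) = £138.00 + 13.3% × £59.00 = £145.85
Disability Insurance: 5.4% × £2,499.00 = £134.95
Total: £145.85 + £134.95 = £280.80

£280.80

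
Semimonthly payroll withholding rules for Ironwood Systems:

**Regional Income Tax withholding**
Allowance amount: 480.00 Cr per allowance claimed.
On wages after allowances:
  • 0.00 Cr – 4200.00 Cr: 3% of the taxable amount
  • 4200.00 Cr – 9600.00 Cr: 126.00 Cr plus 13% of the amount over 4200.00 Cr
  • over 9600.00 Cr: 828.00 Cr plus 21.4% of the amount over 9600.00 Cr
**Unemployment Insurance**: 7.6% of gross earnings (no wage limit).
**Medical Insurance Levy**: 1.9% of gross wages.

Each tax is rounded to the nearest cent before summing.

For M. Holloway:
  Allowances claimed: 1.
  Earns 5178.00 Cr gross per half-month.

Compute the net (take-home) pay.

4495.35 Cr

Regional Income Tax: taxable = 5178.00 Cr − 1×480.00 Cr = 4698.00 Cr
  126.00 Cr + 13% × (4698.00 Cr − 4200.00 Cr) = 126.00 Cr + 13% × 498.00 Cr = 190.74 Cr
Unemployment Insurance: 7.6% × 5178.00 Cr = 393.53 Cr
Medical Insurance Levy: 1.9% × 5178.00 Cr = 98.38 Cr
Total withheld: 190.74 Cr + 393.53 Cr + 98.38 Cr = 682.65 Cr
Net pay: 5178.00 Cr − 682.65 Cr = 4495.35 Cr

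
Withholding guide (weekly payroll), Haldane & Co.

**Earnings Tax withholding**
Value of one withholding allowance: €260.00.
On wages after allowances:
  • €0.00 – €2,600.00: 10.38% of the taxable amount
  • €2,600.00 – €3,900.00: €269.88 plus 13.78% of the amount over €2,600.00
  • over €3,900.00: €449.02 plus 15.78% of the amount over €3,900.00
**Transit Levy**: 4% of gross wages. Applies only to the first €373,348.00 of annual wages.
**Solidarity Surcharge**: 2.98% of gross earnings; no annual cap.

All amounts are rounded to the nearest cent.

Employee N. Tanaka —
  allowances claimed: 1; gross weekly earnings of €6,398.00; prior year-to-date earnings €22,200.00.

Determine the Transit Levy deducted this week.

€255.92

Transit Levy: 4% × €6,398.00 = €255.92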